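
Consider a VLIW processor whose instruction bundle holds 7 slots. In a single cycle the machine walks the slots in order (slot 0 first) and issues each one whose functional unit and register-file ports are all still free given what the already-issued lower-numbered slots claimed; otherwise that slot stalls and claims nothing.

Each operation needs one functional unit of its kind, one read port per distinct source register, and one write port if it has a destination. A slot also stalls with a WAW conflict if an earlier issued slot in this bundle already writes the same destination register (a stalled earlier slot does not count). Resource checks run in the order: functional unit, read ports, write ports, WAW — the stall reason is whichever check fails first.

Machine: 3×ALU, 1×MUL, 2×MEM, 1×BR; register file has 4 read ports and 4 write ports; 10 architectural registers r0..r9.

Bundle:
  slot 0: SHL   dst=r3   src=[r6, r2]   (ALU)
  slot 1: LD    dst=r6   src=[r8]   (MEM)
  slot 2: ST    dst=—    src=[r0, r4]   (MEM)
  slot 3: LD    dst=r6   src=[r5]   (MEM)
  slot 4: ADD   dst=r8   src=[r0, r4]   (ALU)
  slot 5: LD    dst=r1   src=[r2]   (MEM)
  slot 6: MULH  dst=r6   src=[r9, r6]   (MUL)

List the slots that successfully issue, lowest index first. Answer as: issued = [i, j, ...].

slot 0 (ALU): ISSUE — free A2,Mu1,Ld2,B1 rp2 wp3
slot 1 (MEM): ISSUE — free A2,Mu1,Ld1,B1 rp1 wp2
slot 2 (MEM): stall RD_PORT — free A2,Mu1,Ld1,B1 rp1 wp2
slot 3 (MEM): stall WAW — free A2,Mu1,Ld1,B1 rp1 wp2
slot 4 (ALU): stall RD_PORT — free A2,Mu1,Ld1,B1 rp1 wp2
slot 5 (MEM): ISSUE — free A2,Mu1,Ld0,B1 rp0 wp1
slot 6 (MUL): stall RD_PORT — free A2,Mu1,Ld0,B1 rp0 wp1

issued = [0, 1, 5]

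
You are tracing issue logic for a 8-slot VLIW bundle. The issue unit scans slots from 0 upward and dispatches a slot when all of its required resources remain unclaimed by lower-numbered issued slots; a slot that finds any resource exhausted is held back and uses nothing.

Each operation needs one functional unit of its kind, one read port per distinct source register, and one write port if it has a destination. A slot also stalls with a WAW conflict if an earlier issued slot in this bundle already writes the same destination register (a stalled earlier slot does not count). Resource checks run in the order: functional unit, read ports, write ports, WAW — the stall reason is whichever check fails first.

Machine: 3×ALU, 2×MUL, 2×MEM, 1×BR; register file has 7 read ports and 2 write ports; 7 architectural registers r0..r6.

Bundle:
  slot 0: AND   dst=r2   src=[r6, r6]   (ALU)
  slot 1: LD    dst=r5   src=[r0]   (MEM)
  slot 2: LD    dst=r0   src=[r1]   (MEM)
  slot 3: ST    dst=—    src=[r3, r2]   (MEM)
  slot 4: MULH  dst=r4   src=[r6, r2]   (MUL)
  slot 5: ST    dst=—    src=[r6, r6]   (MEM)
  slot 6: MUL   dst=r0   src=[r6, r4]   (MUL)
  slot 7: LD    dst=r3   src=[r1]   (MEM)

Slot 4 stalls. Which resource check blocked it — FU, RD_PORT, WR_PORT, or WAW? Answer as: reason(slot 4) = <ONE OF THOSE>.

[0] ALU needs rd=1 wr=1: ok; after: ALU=2 MUL=2 MEM=2 BR=1, R=6, W=1
[1] MEM needs rd=1 wr=1: ok; after: ALU=2 MUL=2 MEM=1 BR=1, R=5, W=0
[2] MEM needs rd=1 wr=1: WR_PORT; after: ALU=2 MUL=2 MEM=1 BR=1, R=5, W=0
[3] MEM needs rd=2 wr=0: ok; after: ALU=2 MUL=2 MEM=0 BR=1, R=3, W=0
[4] MUL needs rd=2 wr=1: WR_PORT; after: ALU=2 MUL=2 MEM=0 BR=1, R=3, W=0
[5] MEM needs rd=1 wr=0: FU; after: ALU=2 MUL=2 MEM=0 BR=1, R=3, W=0
[6] MUL needs rd=2 wr=1: WR_PORT; after: ALU=2 MUL=2 MEM=0 BR=1, R=3, W=0
[7] MEM needs rd=1 wr=1: FU; after: ALU=2 MUL=2 MEM=0 BR=1, R=3, W=0

reason(slot 4) = WR_PORT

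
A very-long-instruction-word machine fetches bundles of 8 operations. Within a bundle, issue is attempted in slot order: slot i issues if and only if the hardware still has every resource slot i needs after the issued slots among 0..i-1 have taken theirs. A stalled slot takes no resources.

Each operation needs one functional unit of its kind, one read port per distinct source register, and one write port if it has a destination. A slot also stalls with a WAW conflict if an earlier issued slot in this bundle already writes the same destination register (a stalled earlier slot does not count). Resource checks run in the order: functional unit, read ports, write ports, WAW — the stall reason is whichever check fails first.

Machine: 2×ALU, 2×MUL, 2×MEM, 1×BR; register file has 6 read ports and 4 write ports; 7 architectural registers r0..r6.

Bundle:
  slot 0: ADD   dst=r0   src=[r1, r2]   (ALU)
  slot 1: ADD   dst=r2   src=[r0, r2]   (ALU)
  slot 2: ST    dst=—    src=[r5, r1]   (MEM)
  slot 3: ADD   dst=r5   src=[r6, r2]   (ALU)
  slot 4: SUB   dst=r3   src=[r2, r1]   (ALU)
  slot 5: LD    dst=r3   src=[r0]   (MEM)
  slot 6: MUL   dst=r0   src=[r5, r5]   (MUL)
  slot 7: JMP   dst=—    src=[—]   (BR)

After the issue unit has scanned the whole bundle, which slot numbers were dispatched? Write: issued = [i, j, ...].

issued = [0, 1, 2, 7]

(0) want 1×ALU +2rd +1wr — yes → AL1|MU2|ME2|BR1|rd4|wr3
(1) want 1×ALU +2rd +1wr — yes → AL0|MU2|ME2|BR1|rd2|wr2
(2) want 1×MEM +2rd +0wr — yes → AL0|MU2|ME1|BR1|rd0|wr2
(3) want 1×ALU +2rd +1wr — FU → AL0|MU2|ME1|BR1|rd0|wr2
(4) want 1×ALU +2rd +1wr — FU → AL0|MU2|ME1|BR1|rd0|wr2
(5) want 1×MEM +1rd +1wr — RD_PORT → AL0|MU2|ME1|BR1|rd0|wr2
(6) want 1×MUL +1rd +1wr — RD_PORT → AL0|MU2|ME1|BR1|rd0|wr2
(7) want 1×BR +0rd +0wr — yes → AL0|MU2|ME1|BR0|rd0|wr2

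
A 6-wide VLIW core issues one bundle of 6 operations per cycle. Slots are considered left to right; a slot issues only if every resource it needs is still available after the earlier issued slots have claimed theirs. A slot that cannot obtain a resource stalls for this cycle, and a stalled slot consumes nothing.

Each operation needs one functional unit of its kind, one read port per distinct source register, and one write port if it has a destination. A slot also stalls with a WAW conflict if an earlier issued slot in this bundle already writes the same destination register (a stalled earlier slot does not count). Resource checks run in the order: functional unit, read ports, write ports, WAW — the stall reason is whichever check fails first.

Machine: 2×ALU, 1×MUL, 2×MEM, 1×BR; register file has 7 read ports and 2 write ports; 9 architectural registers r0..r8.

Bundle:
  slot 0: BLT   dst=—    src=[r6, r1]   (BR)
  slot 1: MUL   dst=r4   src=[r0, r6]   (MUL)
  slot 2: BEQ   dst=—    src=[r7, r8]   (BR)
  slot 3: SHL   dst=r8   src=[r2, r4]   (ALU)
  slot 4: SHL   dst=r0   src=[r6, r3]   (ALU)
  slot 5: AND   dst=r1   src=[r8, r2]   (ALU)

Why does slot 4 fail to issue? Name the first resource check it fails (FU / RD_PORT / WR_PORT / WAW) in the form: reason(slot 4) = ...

slot 0 (BR): ISSUE — free A2,Mu1,Ld2,B0 rp5 wp2
slot 1 (MUL): ISSUE — free A2,Mu0,Ld2,B0 rp3 wp1
slot 2 (BR): stall FU — free A2,Mu0,Ld2,B0 rp3 wp1
slot 3 (ALU): ISSUE — free A1,Mu0,Ld2,B0 rp1 wp0
slot 4 (ALU): stall RD_PORT — free A1,Mu0,Ld2,B0 rp1 wp0
slot 5 (ALU): stall RD_PORT — free A1,Mu0,Ld2,B0 rp1 wp0

reason(slot 4) = RD_PORT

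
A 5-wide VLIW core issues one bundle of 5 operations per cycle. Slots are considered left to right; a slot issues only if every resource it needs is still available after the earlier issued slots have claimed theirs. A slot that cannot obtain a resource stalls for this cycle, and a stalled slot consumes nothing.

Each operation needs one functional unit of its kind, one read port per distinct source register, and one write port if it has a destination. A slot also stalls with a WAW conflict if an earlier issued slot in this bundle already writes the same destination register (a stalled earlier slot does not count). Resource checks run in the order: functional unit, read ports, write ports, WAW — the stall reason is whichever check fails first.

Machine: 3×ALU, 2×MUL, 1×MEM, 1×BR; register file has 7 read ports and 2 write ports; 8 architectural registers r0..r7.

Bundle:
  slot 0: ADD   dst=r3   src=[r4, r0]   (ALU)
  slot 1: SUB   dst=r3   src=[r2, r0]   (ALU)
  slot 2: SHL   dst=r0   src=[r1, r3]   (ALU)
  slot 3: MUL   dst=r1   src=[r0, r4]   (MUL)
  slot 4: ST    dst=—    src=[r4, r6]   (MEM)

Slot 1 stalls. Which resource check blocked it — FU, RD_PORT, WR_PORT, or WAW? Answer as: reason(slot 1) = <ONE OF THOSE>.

#0 ALU src=r4,r0 dispatched  <A:2 Mu:2 Ld:1 B:1 rd:5 wr:1>
#1 ALU src=r2,r0 held:WAW  <A:2 Mu:2 Ld:1 B:1 rd:5 wr:1>
#2 ALU src=r1,r3 dispatched  <A:1 Mu:2 Ld:1 B:1 rd:3 wr:0>
#3 MUL src=r0,r4 held:WR_PORT  <A:1 Mu:2 Ld:1 B:1 rd:3 wr:0>
#4 MEM src=r4,r6 dispatched  <A:1 Mu:2 Ld:0 B:1 rd:1 wr:0>

reason(slot 1) = WAW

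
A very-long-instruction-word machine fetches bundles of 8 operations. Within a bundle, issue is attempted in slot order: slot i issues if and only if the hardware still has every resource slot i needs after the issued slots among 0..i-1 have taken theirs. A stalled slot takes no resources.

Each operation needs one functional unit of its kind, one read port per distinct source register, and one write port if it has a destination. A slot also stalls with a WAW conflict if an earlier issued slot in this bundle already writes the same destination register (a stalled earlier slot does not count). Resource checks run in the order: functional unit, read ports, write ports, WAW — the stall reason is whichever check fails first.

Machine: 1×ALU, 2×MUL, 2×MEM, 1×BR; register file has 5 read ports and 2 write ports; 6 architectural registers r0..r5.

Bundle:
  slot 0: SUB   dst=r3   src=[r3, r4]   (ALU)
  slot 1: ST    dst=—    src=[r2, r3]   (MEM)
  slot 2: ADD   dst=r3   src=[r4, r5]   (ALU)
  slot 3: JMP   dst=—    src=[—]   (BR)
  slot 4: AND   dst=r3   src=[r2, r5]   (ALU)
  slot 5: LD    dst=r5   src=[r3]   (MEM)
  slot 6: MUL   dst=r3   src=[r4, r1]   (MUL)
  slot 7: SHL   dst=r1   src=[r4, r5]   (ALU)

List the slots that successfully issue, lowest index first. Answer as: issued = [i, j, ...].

#0 ALU src=r3,r4 dispatched  <A:0 Mu:2 Ld:2 B:1 rd:3 wr:1>
#1 MEM src=r2,r3 dispatched  <A:0 Mu:2 Ld:1 B:1 rd:1 wr:1>
#2 ALU src=r4,r5 held:FU  <A:0 Mu:2 Ld:1 B:1 rd:1 wr:1>
#3 BR src=- dispatched  <A:0 Mu:2 Ld:1 B:0 rd:1 wr:1>
#4 ALU src=r2,r5 held:FU  <A:0 Mu:2 Ld:1 B:0 rd:1 wr:1>
#5 MEM src=r3 dispatched  <A:0 Mu:2 Ld:0 B:0 rd:0 wr:0>
#6 MUL src=r4,r1 held:RD_PORT  <A:0 Mu:2 Ld:0 B:0 rd:0 wr:0>
#7 ALU src=r4,r5 held:FU  <A:0 Mu:2 Ld:0 B:0 rd:0 wr:0>

issued = [0, 1, 3, 5]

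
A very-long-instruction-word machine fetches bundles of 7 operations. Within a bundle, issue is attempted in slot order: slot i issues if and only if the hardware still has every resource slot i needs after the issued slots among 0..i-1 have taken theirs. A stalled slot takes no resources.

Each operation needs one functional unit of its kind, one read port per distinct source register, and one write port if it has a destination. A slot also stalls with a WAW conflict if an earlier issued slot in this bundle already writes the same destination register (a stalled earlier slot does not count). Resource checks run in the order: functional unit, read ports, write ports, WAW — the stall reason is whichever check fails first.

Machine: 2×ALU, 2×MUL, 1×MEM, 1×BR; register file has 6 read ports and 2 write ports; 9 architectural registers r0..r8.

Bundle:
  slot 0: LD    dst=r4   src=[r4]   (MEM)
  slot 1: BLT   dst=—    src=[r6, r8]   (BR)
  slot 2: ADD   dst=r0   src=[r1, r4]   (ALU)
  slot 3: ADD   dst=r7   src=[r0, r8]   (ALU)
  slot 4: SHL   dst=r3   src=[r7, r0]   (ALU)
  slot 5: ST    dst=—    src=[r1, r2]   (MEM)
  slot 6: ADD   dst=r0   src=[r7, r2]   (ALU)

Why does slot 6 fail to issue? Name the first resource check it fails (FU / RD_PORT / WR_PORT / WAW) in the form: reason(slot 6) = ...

reason(slot 6) = RD_PORT

  0. MEM→r4 ⇒ go  {2A/2Mu/0Ld/1B | 5r 1w}
  1. BR ⇒ go  {2A/2Mu/0Ld/0B | 3r 1w}
  2. ALU→r0 ⇒ go  {1A/2Mu/0Ld/0B | 1r 0w}
  3. ALU→r7 ⇒ no(RD_PORT)  {1A/2Mu/0Ld/0B | 1r 0w}
  4. ALU→r3 ⇒ no(RD_PORT)  {1A/2Mu/0Ld/0B | 1r 0w}
  5. MEM ⇒ no(FU)  {1A/2Mu/0Ld/0B | 1r 0w}
  6. ALU→r0 ⇒ no(RD_PORT)  {1A/2Mu/0Ld/0B | 1r 0w}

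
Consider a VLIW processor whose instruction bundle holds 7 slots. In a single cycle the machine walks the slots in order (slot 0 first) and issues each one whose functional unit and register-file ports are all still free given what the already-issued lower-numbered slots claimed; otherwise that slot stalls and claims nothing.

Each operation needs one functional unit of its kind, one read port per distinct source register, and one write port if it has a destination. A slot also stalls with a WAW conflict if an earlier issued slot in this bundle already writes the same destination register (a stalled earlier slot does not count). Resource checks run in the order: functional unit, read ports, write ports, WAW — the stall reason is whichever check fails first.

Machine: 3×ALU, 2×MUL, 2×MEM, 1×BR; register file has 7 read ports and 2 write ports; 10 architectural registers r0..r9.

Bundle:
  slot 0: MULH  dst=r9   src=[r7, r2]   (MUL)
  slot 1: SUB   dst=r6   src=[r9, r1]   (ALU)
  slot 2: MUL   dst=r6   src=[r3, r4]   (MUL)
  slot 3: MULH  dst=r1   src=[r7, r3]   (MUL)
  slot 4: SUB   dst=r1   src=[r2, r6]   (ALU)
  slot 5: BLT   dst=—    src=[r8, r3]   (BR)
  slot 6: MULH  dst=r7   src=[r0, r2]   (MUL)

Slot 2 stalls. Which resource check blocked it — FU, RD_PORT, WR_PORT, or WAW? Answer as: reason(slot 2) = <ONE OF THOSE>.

reason(slot 2) = WR_PORT

#0 MUL src=r7,r2 dispatched  <A:3 Mu:1 Ld:2 B:1 rd:5 wr:1>
#1 ALU src=r9,r1 dispatched  <A:2 Mu:1 Ld:2 B:1 rd:3 wr:0>
#2 MUL src=r3,r4 held:WR_PORT  <A:2 Mu:1 Ld:2 B:1 rd:3 wr:0>
#3 MUL src=r7,r3 held:WR_PORT  <A:2 Mu:1 Ld:2 B:1 rd:3 wr:0>
#4 ALU src=r2,r6 held:WR_PORT  <A:2 Mu:1 Ld:2 B:1 rd:3 wr:0>
#5 BR src=r8,r3 dispatched  <A:2 Mu:1 Ld:2 B:0 rd:1 wr:0>
#6 MUL src=r0,r2 held:RD_PORT  <A:2 Mu:1 Ld:2 B:0 rd:1 wr:0>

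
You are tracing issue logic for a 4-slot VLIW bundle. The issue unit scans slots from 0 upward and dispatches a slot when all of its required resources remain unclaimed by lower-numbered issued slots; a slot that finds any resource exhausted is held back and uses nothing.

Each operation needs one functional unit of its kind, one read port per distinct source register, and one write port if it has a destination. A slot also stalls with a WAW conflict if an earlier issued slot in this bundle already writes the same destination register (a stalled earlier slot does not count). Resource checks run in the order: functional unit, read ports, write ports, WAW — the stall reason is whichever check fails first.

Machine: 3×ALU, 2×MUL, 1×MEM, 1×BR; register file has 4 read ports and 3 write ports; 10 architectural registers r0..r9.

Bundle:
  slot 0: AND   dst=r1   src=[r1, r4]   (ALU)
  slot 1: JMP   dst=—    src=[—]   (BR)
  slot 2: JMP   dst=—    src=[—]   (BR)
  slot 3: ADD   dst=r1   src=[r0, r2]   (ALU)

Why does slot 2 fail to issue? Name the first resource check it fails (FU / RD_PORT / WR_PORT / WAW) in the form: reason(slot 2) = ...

reason(slot 2) = FU

slot 0 (ALU): ISSUE — free A2,Mu2,Ld1,B1 rp2 wp2
slot 1 (BR): ISSUE — free A2,Mu2,Ld1,B0 rp2 wp2
slot 2 (BR): stall FU — free A2,Mu2,Ld1,B0 rp2 wp2
slot 3 (ALU): stall WAW — free A2,Mu2,Ld1,B0 rp2 wp2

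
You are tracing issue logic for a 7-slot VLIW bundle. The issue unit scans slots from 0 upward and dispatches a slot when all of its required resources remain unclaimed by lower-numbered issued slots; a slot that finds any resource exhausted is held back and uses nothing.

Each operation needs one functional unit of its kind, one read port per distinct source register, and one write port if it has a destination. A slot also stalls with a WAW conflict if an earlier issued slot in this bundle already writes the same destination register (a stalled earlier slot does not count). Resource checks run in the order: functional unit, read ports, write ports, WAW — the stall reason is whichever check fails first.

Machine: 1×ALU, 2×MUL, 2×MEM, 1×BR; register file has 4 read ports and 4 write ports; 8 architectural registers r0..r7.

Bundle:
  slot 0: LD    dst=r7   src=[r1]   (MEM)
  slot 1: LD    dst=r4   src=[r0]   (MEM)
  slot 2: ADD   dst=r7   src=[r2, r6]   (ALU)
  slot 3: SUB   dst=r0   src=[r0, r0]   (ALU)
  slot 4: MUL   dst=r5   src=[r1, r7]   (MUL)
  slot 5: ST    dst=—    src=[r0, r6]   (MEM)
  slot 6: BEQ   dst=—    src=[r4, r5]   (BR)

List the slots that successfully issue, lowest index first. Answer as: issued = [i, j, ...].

issued = [0, 1, 3]

  0. MEM→r7 ⇒ go  {1A/2Mu/1Ld/1B | 3r 3w}
  1. MEM→r4 ⇒ go  {1A/2Mu/0Ld/1B | 2r 2w}
  2. ALU→r7 ⇒ no(WAW)  {1A/2Mu/0Ld/1B | 2r 2w}
  3. ALU→r0 ⇒ go  {0A/2Mu/0Ld/1B | 1r 1w}
  4. MUL→r5 ⇒ no(RD_PORT)  {0A/2Mu/0Ld/1B | 1r 1w}
  5. MEM ⇒ no(FU)  {0A/2Mu/0Ld/1B | 1r 1w}
  6. BR ⇒ no(RD_PORT)  {0A/2Mu/0Ld/1B | 1r 1w}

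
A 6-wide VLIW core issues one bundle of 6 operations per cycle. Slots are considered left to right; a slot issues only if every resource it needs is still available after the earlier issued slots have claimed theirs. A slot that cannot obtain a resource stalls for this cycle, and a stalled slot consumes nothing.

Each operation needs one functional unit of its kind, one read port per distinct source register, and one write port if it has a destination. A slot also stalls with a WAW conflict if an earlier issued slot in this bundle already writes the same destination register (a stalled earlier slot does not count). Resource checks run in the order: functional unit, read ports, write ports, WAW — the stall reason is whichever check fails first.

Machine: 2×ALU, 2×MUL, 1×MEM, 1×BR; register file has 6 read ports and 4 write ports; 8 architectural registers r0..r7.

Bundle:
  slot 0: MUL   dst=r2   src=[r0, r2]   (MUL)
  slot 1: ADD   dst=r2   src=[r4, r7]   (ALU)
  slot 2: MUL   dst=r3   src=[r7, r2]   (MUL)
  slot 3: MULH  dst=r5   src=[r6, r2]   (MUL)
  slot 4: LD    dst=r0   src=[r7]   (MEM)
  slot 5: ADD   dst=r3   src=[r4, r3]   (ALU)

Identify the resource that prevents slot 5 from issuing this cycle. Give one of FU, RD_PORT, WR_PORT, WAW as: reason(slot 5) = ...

reason(slot 5) = RD_PORT

(0) want 1×MUL +2rd +1wr — yes → AL2|MU1|ME1|BR1|rd4|wr3
(1) want 1×ALU +2rd +1wr — WAW → AL2|MU1|ME1|BR1|rd4|wr3
(2) want 1×MUL +2rd +1wr — yes → AL2|MU0|ME1|BR1|rd2|wr2
(3) want 1×MUL +2rd +1wr — FU → AL2|MU0|ME1|BR1|rd2|wr2
(4) want 1×MEM +1rd +1wr — yes → AL2|MU0|ME0|BR1|rd1|wr1
(5) want 1×ALU +2rd +1wr — RD_PORT → AL2|MU0|ME0|BR1|rd1|wr1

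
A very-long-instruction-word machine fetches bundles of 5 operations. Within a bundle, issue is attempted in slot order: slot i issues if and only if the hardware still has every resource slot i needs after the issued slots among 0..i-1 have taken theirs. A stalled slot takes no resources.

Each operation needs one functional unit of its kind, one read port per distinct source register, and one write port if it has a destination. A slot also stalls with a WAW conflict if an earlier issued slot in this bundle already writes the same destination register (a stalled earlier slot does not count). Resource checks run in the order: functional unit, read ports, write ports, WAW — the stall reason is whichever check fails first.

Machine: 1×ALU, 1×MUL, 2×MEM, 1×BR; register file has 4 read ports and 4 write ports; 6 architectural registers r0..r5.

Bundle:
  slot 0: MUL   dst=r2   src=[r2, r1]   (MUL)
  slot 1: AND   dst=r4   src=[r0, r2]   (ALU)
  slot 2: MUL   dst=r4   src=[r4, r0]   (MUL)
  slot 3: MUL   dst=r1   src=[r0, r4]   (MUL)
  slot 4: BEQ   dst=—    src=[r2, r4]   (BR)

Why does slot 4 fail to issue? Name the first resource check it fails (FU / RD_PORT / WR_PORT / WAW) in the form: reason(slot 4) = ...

  0. MUL→r2 ⇒ go  {1A/0Mu/2Ld/1B | 2r 3w}
  1. ALU→r4 ⇒ go  {0A/0Mu/2Ld/1B | 0r 2w}
  2. MUL→r4 ⇒ no(FU)  {0A/0Mu/2Ld/1B | 0r 2w}
  3. MUL→r1 ⇒ no(FU)  {0A/0Mu/2Ld/1B | 0r 2w}
  4. BR ⇒ no(RD_PORT)  {0A/0Mu/2Ld/1B | 0r 2w}

reason(slot 4) = RD_PORT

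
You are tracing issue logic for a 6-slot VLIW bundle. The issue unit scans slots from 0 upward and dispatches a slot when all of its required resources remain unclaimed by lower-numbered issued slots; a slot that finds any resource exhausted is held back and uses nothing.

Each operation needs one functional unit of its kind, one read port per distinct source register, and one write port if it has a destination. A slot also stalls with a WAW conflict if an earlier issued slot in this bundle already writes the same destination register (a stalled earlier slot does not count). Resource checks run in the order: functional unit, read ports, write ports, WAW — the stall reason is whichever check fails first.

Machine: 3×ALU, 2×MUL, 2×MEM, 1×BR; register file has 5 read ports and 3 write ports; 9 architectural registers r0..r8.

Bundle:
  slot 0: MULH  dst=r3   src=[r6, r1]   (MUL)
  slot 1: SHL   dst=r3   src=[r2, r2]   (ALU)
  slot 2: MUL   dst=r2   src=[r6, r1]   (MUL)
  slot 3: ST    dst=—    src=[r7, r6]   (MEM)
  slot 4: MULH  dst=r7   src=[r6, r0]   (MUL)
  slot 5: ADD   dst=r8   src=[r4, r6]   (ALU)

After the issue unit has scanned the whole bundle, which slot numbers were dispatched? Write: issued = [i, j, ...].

issued = [0, 2]

  0. MUL→r3 ⇒ go  {3A/1Mu/2Ld/1B | 3r 2w}
  1. ALU→r3 ⇒ no(WAW)  {3A/1Mu/2Ld/1B | 3r 2w}
  2. MUL→r2 ⇒ go  {3A/0Mu/2Ld/1B | 1r 1w}
  3. MEM ⇒ no(RD_PORT)  {3A/0Mu/2Ld/1B | 1r 1w}
  4. MUL→r7 ⇒ no(FU)  {3A/0Mu/2Ld/1B | 1r 1w}
  5. ALU→r8 ⇒ no(RD_PORT)  {3A/0Mu/2Ld/1B | 1r 1w}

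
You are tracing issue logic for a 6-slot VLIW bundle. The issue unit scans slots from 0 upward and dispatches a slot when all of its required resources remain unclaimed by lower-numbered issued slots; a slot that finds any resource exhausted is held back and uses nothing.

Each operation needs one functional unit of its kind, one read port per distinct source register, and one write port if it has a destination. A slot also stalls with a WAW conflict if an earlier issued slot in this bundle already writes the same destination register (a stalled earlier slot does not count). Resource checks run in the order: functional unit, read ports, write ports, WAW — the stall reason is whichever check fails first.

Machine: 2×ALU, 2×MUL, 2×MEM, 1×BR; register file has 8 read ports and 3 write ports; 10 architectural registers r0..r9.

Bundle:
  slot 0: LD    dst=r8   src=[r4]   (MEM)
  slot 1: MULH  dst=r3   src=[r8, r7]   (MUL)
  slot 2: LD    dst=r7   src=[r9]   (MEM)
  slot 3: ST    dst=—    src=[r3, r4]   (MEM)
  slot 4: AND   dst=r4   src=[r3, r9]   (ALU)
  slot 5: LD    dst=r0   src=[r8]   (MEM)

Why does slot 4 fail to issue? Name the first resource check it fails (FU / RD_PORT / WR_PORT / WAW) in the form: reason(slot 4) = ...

(0) want 1×MEM +1rd +1wr — yes → AL2|MU2|ME1|BR1|rd7|wr2
(1) want 1×MUL +2rd +1wr — yes → AL2|MU1|ME1|BR1|rd5|wr1
(2) want 1×MEM +1rd +1wr — yes → AL2|MU1|ME0|BR1|rd4|wr0
(3) want 1×MEM +2rd +0wr — FU → AL2|MU1|ME0|BR1|rd4|wr0
(4) want 1×ALU +2rd +1wr — WR_PORT → AL2|MU1|ME0|BR1|rd4|wr0
(5) want 1×MEM +1rd +1wr — FU → AL2|MU1|ME0|BR1|rd4|wr0

reason(slot 4) = WR_PORT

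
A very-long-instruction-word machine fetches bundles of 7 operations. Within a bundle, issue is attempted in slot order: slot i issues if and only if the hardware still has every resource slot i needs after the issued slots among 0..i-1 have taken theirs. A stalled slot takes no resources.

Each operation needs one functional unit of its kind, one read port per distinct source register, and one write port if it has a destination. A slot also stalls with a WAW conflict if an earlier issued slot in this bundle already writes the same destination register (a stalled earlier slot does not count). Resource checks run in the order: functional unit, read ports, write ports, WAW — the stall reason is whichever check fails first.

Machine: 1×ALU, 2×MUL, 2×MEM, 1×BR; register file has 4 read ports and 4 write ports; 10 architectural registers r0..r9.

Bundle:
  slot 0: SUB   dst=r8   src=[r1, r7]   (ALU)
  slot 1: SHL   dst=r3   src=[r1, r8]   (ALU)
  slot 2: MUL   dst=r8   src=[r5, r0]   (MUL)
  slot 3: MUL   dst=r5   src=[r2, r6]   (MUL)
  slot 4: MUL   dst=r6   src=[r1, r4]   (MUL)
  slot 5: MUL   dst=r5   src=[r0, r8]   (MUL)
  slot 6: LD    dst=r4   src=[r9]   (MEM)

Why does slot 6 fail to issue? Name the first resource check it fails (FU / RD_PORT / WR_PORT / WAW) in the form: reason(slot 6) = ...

  0. ALU→r8 ⇒ go  {0A/2Mu/2Ld/1B | 2r 3w}
  1. ALU→r3 ⇒ no(FU)  {0A/2Mu/2Ld/1B | 2r 3w}
  2. MUL→r8 ⇒ no(WAW)  {0A/2Mu/2Ld/1B | 2r 3w}
  3. MUL→r5 ⇒ go  {0A/1Mu/2Ld/1B | 0r 2w}
  4. MUL→r6 ⇒ no(RD_PORT)  {0A/1Mu/2Ld/1B | 0r 2w}
  5. MUL→r5 ⇒ no(RD_PORT)  {0A/1Mu/2Ld/1B | 0r 2w}
  6. MEM→r4 ⇒ no(RD_PORT)  {0A/1Mu/2Ld/1B | 0r 2w}

reason(slot 6) = RD_PORT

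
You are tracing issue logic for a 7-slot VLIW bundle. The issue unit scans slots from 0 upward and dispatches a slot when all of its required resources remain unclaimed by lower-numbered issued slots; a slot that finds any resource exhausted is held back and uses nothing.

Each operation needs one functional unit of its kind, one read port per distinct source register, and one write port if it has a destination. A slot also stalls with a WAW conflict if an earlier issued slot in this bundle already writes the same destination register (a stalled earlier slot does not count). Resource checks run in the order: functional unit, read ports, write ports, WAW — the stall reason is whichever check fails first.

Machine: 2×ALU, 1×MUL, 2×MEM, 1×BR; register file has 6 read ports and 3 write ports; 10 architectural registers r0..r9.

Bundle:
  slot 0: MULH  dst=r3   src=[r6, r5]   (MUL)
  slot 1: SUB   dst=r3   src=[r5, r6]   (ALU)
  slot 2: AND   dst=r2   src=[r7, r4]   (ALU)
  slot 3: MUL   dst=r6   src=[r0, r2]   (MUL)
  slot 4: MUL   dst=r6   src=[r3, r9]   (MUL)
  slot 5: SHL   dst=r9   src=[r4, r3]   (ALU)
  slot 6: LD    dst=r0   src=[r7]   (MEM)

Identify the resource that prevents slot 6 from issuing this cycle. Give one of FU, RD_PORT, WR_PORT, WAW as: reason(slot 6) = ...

reason(slot 6) = RD_PORT

#0 MUL src=r6,r5 dispatched  <A:2 Mu:0 Ld:2 B:1 rd:4 wr:2>
#1 ALU src=r5,r6 held:WAW  <A:2 Mu:0 Ld:2 B:1 rd:4 wr:2>
#2 ALU src=r7,r4 dispatched  <A:1 Mu:0 Ld:2 B:1 rd:2 wr:1>
#3 MUL src=r0,r2 held:FU  <A:1 Mu:0 Ld:2 B:1 rd:2 wr:1>
#4 MUL src=r3,r9 held:FU  <A:1 Mu:0 Ld:2 B:1 rd:2 wr:1>
#5 ALU src=r4,r3 dispatched  <A:0 Mu:0 Ld:2 B:1 rd:0 wr:0>
#6 MEM src=r7 held:RD_PORT  <A:0 Mu:0 Ld:2 B:1 rd:0 wr:0>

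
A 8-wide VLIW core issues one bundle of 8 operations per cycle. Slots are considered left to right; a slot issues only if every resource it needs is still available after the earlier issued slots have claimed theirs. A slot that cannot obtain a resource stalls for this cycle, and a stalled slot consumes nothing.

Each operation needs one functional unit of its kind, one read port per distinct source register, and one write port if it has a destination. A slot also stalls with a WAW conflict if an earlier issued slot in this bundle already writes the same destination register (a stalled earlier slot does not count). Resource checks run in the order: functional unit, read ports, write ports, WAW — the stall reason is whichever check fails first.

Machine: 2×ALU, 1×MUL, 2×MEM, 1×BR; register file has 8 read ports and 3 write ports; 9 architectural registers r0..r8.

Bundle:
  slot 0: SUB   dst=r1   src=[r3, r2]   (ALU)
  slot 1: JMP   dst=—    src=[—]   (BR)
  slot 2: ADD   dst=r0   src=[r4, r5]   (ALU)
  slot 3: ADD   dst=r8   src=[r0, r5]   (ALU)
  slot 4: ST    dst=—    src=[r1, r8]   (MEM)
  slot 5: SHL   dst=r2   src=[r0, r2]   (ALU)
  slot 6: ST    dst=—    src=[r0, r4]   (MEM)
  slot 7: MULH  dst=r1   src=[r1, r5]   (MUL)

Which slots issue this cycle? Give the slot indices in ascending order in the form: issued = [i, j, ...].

issued = [0, 1, 2, 4, 6]

(0) want 1×ALU +2rd +1wr — yes → AL1|MU1|ME2|BR1|rd6|wr2
(1) want 1×BR +0rd +0wr — yes → AL1|MU1|ME2|BR0|rd6|wr2
(2) want 1×ALU +2rd +1wr — yes → AL0|MU1|ME2|BR0|rd4|wr1
(3) want 1×ALU +2rd +1wr — FU → AL0|MU1|ME2|BR0|rd4|wr1
(4) want 1×MEM +2rd +0wr — yes → AL0|MU1|ME1|BR0|rd2|wr1
(5) want 1×ALU +2rd +1wr — FU → AL0|MU1|ME1|BR0|rd2|wr1
(6) want 1×MEM +2rd +0wr — yes → AL0|MU1|ME0|BR0|rd0|wr1
(7) want 1×MUL +2rd +1wr — RD_PORT → AL0|MU1|ME0|BR0|rd0|wr1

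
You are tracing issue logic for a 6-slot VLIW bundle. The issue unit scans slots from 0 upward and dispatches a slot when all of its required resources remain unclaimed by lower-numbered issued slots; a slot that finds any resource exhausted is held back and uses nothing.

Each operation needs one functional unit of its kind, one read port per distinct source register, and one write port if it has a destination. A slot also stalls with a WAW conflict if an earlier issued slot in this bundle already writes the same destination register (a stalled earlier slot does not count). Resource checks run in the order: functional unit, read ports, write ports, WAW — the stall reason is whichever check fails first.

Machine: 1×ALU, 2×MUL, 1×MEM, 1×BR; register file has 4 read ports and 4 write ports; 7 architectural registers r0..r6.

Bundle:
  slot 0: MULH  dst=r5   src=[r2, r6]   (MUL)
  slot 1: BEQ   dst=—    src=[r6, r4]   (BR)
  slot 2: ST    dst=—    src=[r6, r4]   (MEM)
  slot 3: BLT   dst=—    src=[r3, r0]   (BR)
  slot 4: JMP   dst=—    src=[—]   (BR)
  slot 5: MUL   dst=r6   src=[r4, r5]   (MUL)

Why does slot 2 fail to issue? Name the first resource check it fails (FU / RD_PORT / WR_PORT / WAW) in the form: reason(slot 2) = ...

reason(slot 2) = RD_PORT

slot 0 (MUL): ISSUE — free A1,Mu1,Ld1,B1 rp2 wp3
slot 1 (BR): ISSUE — free A1,Mu1,Ld1,B0 rp0 wp3
slot 2 (MEM): stall RD_PORT — free A1,Mu1,Ld1,B0 rp0 wp3
slot 3 (BR): stall FU — free A1,Mu1,Ld1,B0 rp0 wp3
slot 4 (BR): stall FU — free A1,Mu1,Ld1,B0 rp0 wp3
slot 5 (MUL): stall RD_PORT — free A1,Mu1,Ld1,B0 rp0 wp3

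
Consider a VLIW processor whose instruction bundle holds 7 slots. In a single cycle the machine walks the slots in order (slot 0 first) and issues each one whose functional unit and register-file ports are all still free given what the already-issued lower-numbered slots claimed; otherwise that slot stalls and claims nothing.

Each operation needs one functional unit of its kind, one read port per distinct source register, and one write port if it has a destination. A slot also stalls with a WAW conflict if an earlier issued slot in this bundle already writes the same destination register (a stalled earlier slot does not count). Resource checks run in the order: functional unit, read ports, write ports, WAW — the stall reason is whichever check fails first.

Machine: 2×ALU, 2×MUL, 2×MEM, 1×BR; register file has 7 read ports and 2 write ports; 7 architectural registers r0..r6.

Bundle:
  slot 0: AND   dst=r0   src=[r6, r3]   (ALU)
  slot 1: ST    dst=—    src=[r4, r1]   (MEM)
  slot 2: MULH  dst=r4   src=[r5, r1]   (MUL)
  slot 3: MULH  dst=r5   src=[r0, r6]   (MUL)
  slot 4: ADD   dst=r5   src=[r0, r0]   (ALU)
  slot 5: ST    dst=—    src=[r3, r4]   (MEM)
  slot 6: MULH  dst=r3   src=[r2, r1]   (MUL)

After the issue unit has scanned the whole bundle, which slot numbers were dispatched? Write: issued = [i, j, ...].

  0. ALU→r0 ⇒ go  {1A/2Mu/2Ld/1B | 5r 1w}
  1. MEM ⇒ go  {1A/2Mu/1Ld/1B | 3r 1w}
  2. MUL→r4 ⇒ go  {1A/1Mu/1Ld/1B | 1r 0w}
  3. MUL→r5 ⇒ no(RD_PORT)  {1A/1Mu/1Ld/1B | 1r 0w}
  4. ALU→r5 ⇒ no(WR_PORT)  {1A/1Mu/1Ld/1B | 1r 0w}
  5. MEM ⇒ no(RD_PORT)  {1A/1Mu/1Ld/1B | 1r 0w}
  6. MUL→r3 ⇒ no(RD_PORT)  {1A/1Mu/1Ld/1B | 1r 0w}

issued = [0, 1, 2]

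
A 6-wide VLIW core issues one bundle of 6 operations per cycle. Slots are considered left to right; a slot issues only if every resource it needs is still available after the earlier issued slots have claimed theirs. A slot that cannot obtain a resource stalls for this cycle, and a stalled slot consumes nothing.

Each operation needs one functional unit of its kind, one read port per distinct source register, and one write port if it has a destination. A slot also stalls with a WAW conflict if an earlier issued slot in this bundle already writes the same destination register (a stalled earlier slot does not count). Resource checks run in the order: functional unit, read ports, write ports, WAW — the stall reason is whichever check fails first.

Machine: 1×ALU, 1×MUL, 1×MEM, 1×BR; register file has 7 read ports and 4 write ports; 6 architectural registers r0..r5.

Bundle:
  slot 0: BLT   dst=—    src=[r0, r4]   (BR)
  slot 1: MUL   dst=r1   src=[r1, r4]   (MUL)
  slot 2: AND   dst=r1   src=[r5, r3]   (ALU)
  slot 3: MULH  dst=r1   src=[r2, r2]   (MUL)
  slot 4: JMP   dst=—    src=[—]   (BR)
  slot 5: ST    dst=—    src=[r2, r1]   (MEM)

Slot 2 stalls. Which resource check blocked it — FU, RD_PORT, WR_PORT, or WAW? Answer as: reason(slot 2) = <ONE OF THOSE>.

slot 0 (BR): ISSUE — free A1,Mu1,Ld1,B0 rp5 wp4
slot 1 (MUL): ISSUE — free A1,Mu0,Ld1,B0 rp3 wp3
slot 2 (ALU): stall WAW — free A1,Mu0,Ld1,B0 rp3 wp3
slot 3 (MUL): stall FU — free A1,Mu0,Ld1,B0 rp3 wp3
slot 4 (BR): stall FU — free A1,Mu0,Ld1,B0 rp3 wp3
slot 5 (MEM): ISSUE — free A1,Mu0,Ld0,B0 rp1 wp3

reason(slot 2) = WAW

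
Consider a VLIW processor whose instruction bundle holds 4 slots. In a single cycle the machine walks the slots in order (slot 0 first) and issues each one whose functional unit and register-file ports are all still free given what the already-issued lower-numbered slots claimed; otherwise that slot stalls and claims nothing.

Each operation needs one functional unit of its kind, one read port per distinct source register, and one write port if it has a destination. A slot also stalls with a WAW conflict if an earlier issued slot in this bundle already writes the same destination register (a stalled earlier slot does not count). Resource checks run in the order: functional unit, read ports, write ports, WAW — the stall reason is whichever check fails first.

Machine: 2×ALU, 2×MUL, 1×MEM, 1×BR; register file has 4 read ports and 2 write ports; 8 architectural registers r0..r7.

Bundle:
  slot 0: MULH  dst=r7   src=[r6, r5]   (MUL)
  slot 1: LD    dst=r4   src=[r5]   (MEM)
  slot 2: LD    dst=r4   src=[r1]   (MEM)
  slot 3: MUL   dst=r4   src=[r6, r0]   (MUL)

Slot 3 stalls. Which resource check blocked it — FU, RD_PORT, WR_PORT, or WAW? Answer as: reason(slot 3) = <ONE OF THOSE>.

reason(slot 3) = RD_PORT

  0. MUL→r7 ⇒ go  {2A/1Mu/1Ld/1B | 2r 1w}
  1. MEM→r4 ⇒ go  {2A/1Mu/0Ld/1B | 1r 0w}
  2. MEM→r4 ⇒ no(FU)  {2A/1Mu/0Ld/1B | 1r 0w}
  3. MUL→r4 ⇒ no(RD_PORT)  {2A/1Mu/0Ld/1B | 1r 0w}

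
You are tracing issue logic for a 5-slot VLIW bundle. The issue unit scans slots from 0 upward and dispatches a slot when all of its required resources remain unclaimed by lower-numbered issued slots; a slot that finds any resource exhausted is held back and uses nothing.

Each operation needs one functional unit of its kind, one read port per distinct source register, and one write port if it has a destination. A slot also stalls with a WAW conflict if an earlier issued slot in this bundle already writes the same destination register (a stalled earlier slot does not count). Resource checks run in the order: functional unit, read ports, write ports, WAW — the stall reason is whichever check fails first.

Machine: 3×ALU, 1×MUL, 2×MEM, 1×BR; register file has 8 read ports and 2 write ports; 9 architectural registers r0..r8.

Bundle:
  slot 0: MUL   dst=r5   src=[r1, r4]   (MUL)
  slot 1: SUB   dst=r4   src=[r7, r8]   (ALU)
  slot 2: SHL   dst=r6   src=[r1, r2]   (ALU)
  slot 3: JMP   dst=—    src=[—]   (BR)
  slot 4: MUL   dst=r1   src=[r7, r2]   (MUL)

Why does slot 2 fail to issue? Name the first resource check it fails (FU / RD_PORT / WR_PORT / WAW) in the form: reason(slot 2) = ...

[0] MUL needs rd=2 wr=1: ok; after: ALU=3 MUL=0 MEM=2 BR=1, R=6, W=1
[1] ALU needs rd=2 wr=1: ok; after: ALU=2 MUL=0 MEM=2 BR=1, R=4, W=0
[2] ALU needs rd=2 wr=1: WR_PORT; after: ALU=2 MUL=0 MEM=2 BR=1, R=4, W=0
[3] BR needs rd=0 wr=0: ok; after: ALU=2 MUL=0 MEM=2 BR=0, R=4, W=0
[4] MUL needs rd=2 wr=1: FU; after: ALU=2 MUL=0 MEM=2 BR=0, R=4, W=0

reason(slot 2) = WR_PORT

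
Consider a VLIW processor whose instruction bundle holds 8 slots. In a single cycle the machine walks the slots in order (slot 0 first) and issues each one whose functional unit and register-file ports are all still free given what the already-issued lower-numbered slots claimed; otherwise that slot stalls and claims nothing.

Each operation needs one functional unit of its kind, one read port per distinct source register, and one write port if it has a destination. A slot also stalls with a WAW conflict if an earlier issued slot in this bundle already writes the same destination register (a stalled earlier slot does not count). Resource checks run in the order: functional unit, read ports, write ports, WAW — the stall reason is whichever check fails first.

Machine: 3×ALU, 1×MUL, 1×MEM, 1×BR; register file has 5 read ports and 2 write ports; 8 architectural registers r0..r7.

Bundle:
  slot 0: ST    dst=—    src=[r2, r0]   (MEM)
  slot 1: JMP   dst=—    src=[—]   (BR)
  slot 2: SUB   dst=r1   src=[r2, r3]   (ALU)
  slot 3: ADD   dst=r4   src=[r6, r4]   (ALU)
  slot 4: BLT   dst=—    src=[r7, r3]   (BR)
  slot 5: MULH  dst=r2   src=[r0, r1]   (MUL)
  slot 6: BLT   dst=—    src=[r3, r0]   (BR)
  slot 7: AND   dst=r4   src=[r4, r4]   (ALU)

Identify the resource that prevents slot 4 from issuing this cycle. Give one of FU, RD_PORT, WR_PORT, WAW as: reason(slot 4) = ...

#0 MEM src=r2,r0 dispatched  <A:3 Mu:1 Ld:0 B:1 rd:3 wr:2>
#1 BR src=- dispatched  <A:3 Mu:1 Ld:0 B:0 rd:3 wr:2>
#2 ALU src=r2,r3 dispatched  <A:2 Mu:1 Ld:0 B:0 rd:1 wr:1>
#3 ALU src=r6,r4 held:RD_PORT  <A:2 Mu:1 Ld:0 B:0 rd:1 wr:1>
#4 BR src=r7,r3 held:FU  <A:2 Mu:1 Ld:0 B:0 rd:1 wr:1>
#5 MUL src=r0,r1 held:RD_PORT  <A:2 Mu:1 Ld:0 B:0 rd:1 wr:1>
#6 BR src=r3,r0 held:FU  <A:2 Mu:1 Ld:0 B:0 rd:1 wr:1>
#7 ALU src=r4,r4 dispatched  <A:1 Mu:1 Ld:0 B:0 rd:0 wr:0>

reason(slot 4) = FU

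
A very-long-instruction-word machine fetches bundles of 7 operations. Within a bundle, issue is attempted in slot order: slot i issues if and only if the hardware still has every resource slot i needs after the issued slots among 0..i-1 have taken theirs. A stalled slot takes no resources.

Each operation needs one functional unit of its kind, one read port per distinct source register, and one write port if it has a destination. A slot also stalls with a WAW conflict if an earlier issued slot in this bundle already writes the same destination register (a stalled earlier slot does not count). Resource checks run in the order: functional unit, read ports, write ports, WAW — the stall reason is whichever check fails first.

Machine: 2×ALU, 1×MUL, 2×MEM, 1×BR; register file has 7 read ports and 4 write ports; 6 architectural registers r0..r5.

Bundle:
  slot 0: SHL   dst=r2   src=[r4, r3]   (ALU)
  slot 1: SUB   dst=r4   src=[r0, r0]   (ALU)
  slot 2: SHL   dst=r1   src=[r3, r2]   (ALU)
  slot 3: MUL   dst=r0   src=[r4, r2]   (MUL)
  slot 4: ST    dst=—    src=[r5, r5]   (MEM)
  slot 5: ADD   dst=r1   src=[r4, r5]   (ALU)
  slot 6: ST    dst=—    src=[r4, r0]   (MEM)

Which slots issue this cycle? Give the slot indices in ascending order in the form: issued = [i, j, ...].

(0) want 1×ALU +2rd +1wr — yes → AL1|MU1|ME2|BR1|rd5|wr3
(1) want 1×ALU +1rd +1wr — yes → AL0|MU1|ME2|BR1|rd4|wr2
(2) want 1×ALU +2rd +1wr — FU → AL0|MU1|ME2|BR1|rd4|wr2
(3) want 1×MUL +2rd +1wr — yes → AL0|MU0|ME2|BR1|rd2|wr1
(4) want 1×MEM +1rd +0wr — yes → AL0|MU0|ME1|BR1|rd1|wr1
(5) want 1×ALU +2rd +1wr — FU → AL0|MU0|ME1|BR1|rd1|wr1
(6) want 1×MEM +2rd +0wr — RD_PORT → AL0|MU0|ME1|BR1|rd1|wr1

issued = [0, 1, 3, 4]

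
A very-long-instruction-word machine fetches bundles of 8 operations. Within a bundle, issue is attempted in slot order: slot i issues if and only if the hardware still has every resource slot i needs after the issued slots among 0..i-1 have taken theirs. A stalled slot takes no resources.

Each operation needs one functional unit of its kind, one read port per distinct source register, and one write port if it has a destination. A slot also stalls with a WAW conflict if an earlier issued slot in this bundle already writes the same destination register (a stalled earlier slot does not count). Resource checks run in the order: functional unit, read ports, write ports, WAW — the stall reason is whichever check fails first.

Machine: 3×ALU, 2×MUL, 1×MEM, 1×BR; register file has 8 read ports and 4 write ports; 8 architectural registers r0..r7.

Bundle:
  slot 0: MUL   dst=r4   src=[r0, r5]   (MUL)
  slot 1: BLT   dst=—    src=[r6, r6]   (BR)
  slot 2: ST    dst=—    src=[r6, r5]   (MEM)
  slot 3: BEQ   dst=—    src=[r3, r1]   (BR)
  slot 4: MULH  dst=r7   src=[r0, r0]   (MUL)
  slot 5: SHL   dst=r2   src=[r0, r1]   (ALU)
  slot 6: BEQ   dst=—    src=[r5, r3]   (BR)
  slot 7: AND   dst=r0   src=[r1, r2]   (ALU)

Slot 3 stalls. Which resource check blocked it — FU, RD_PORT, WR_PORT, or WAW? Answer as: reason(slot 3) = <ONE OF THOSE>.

  0. MUL→r4 ⇒ go  {3A/1Mu/1Ld/1B | 6r 3w}
  1. BR ⇒ go  {3A/1Mu/1Ld/0B | 5r 3w}
  2. MEM ⇒ go  {3A/1Mu/0Ld/0B | 3r 3w}
  3. BR ⇒ no(FU)  {3A/1Mu/0Ld/0B | 3r 3w}
  4. MUL→r7 ⇒ go  {3A/0Mu/0Ld/0B | 2r 2w}
  5. ALU→r2 ⇒ go  {2A/0Mu/0Ld/0B | 0r 1w}
  6. BR ⇒ no(FU)  {2A/0Mu/0Ld/0B | 0r 1w}
  7. ALU→r0 ⇒ no(RD_PORT)  {2A/0Mu/0Ld/0B | 0r 1w}

reason(slot 3) = FU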